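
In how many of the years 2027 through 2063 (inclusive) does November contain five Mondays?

November has 30 days; it has five Mondays when Monday falls among the first (month-length − 28) days — i.e. when November 1 is one of Monday/Sunday.
November 1 by year: 2027:Mon✓ 2028:Wed 2029:Thu 2030:Fri 2031:Sat 2032:Mon✓ 2033:Tue 2034:Wed 2035:Thu 2036:Sat 2037:Sun✓ 2038:Mon✓ 2039:Tue 2040:Thu 2041:Fri …(7 more)… 2049:Mon✓ 2050:Tue 2051:Wed 2052:Fri 2053:Sat 2054:Sun✓ 2055:Mon✓ 2056:Wed 2057:Thu 2058:Fri 2059:Sat 2060:Mon✓ 2061:Tue 2062:Wed 2063:Thu
Years with five Mondays: 2027, 2032, 2037, 2038, 2043, 2048, 2049, 2054, 2055, 2060 → 10.

10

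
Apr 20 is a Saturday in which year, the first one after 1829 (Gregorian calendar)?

1833

From one year to the next, a fixed date's weekday advances by 1, or by 2 when a Feb 29 lies between the two dates.
1829: April 20 is Monday.
1830: Tuesday (+1)
1831: Wednesday (+1)
1832: Friday (+2)
1833: Saturday (+1)
Apr 20 falls on a Saturday in 1833.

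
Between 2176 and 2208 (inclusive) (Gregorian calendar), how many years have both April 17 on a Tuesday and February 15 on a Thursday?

Check each year's weekday for April 17 and February 15:
  2176: Wed/Thu  2177: Thu/Sat  2178: Fri/Sun  2179: Sat/Mon  2180: Mon/Tue  2181: Tue/Thu ✓  2182: Wed/Fri  2183: Thu/Sat  2184: Sat/Sun  2185: Sun/Tue  2186: Mon/Wed  2187: Tue/Thu ✓  2188: Thu/Fri  2189: Fri/Sun  …(5 more)…  2195: Fri/Sun  2196: Sun/Mon  2197: Mon/Wed  2198: Tue/Thu ✓  2199: Wed/Fri  2200: Thu/Sat  2201: Fri/Sun  2202: Sat/Mon  2203: Sun/Tue  2204: Tue/Wed  2205: Wed/Fri  2206: Thu/Sat  2207: Fri/Sun  2208: Sun/Mon
Both conditions hold in: 2181, 2187, 2198 — 3.

3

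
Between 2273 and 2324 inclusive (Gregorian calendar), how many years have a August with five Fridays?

August has 31 days; it has five Fridays when Friday falls among the first (month-length − 28) days — i.e. when August 1 is one of Friday/Thursday/Wednesday.
August 1 by year: 2273:Fri✓ 2274:Sat 2275:Sun 2276:Tue 2277:Wed✓ 2278:Thu✓ 2279:Fri✓ 2280:Sun 2281:Mon 2282:Tue 2283:Wed✓ 2284:Fri✓ 2285:Sat 2286:Sun 2287:Mon …(22 more)… 2310:Mon 2311:Tue 2312:Thu✓ 2313:Fri✓ 2314:Sat 2315:Sun 2316:Tue 2317:Wed✓ 2318:Thu✓ 2319:Fri✓ 2320:Sun 2321:Mon 2322:Tue 2323:Wed✓ 2324:Fri✓
Years with five Fridays: 2273, 2277, 2278, 2279, 2283, 2284, 2288, 2289, 2290, 2294, 2295, 2300, 2301, 2302, 2306, 2307, 2312, 2313, 2317, 2318, 2319, 2323, 2324 → 23.

23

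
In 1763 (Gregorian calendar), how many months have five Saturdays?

5

A month of length L has five Saturdays iff its first Saturday is on day ≤ L−28 (so day 1–3 in a 31-day month, 1–2 in a 30-day month, day 1 in a leap February).
Checking each month of 1763: Jan starts Sat (31d) ✓; Feb starts Tue (28d); Mar starts Tue (31d); Apr starts Fri (30d) ✓; May starts Sun (31d); Jun starts Wed (30d); Jul starts Fri (31d) ✓; Aug starts Mon (31d); Sep starts Thu (30d); Oct starts Sat (31d) ✓; Nov starts Tue (30d); Dec starts Thu (31d) ✓.
Five-Saturday months: January, April, July, October, December → 5.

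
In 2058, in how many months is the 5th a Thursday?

2

Check the 5th of each month of 2058: Jan 5: Sat, Feb 5: Tue, Mar 5: Tue, Apr 5: Fri, May 5: Sun, Jun 5: Wed, Jul 5: Fri, Aug 5: Mon, Sep 5: Thu, Oct 5: Sat, Nov 5: Tue, Dec 5: Thu.
Thursday occurs in September, December — 2 months.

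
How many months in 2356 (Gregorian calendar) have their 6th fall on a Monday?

2

Check the 6th of each month of 2356: Jan 6: Fri, Feb 6: Mon, Mar 6: Tue, Apr 6: Fri, May 6: Sun, Jun 6: Wed, Jul 6: Fri, Aug 6: Mon, Sep 6: Thu, Oct 6: Sat, Nov 6: Tue, Dec 6: Thu.
Monday occurs in February, August — 2 months.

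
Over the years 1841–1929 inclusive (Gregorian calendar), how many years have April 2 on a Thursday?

Track April 2's weekday year by year (advancing +1, or +2 across a Feb 29):
  1841: Fri  1842: Sat (+1)  1843: Sun (+1)  1844: Tue (+2)  1845: Wed (+1)
  1846: Thu (+1) ✓  1847: Fri (+1)  1848: Sun (+2)  1849: Mon (+1)  1850: Tue (+1)
  1851: Wed (+1)  1852: Fri (+2)  1853: Sat (+1)  1854: Sun (+1)  … (61 more years) …
  1916: Sun (+2)  1917: Mon (+1)  1918: Tue (+1)  1919: Wed (+1)  1920: Fri (+2)
  1921: Sat (+1)  1922: Sun (+1)  1923: Mon (+1)  1924: Wed (+2)  1925: Thu (+1) ✓
  1926: Fri (+1)  1927: Sat (+1)  1928: Mon (+2)  1929: Tue (+1)
Thursday years: 1846, 1857, 1863, 1868, 1874, 1885, 1891, 1896, 1903, 1908, 1914, 1925 — 12 in total.

12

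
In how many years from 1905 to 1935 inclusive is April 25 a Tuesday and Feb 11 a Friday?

1

Check each year's weekday for April 25 and Feb 11:
  1905: Tue/Sat  1906: Wed/Sun  1907: Thu/Mon  1908: Sat/Tue  1909: Sun/Thu  1910: Mon/Fri  1911: Tue/Sat  1912: Thu/Sun  1913: Fri/Tue  1914: Sat/Wed  1915: Sun/Thu  1916: Tue/Fri ✓  1917: Wed/Sun  1918: Thu/Mon  …(3 more)…  1922: Tue/Sat  1923: Wed/Sun  1924: Fri/Mon  1925: Sat/Wed  1926: Sun/Thu  1927: Mon/Fri  1928: Wed/Sat  1929: Thu/Mon  1930: Fri/Tue  1931: Sat/Wed  1932: Mon/Thu  1933: Tue/Sat  1934: Wed/Sun  1935: Thu/Mon
Both conditions hold in: 1916 — 1.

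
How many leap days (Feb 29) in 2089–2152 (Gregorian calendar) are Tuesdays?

Leap years in 2089–2152: 15 of them.
Feb 29 weekday advances by 5 (mod 7) from one leap year to the next four years later (or differs when a century non-leap intervenes).
Leap-day weekdays: 2092:Fri 2096:Wed 2104:Fri 2108:Wed 2112:Mon 2116:Sat 2120:Thu 2124:Tue✓ 2128:Sun 2132:Fri 2136:Wed 2140:Mon 2144:Sat 2148:Thu 2152:Tue✓
Tuesday: 2124, 2152 → 2.

2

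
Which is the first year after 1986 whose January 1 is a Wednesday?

1992

Jan 1 advances by 2 weekdays after a leap year and by 1 after a common year.
1986: Jan 1 is Wednesday.
1987: Thursday
1988: Friday (leap)
1989: Sunday
1990: Monday
1991: Tuesday
1992: Wednesday (leap)
1992 begins on a Wednesday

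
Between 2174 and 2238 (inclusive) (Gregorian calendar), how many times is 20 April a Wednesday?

10

Track 20 April's weekday year by year (advancing +1, or +2 across a Feb 29):
  2174: Wed ✓  2175: Thu (+1)  2176: Sat (+2)  2177: Sun (+1)  2178: Mon (+1)
  2179: Tue (+1)  2180: Thu (+2)  2181: Fri (+1)  2182: Sat (+1)  2183: Sun (+1)
  2184: Tue (+2)  2185: Wed (+1) ✓  2186: Thu (+1)  2187: Fri (+1)  … (37 more years) …
  2225: Wed (+1) ✓  2226: Thu (+1)  2227: Fri (+1)  2228: Sun (+2)  2229: Mon (+1)
  2230: Tue (+1)  2231: Wed (+1) ✓  2232: Fri (+2)  2233: Sat (+1)  2234: Sun (+1)
  2235: Mon (+1)  2236: Wed (+2) ✓  2237: Thu (+1)  2238: Fri (+1)
Wednesday years: 2174, 2185, 2191, 2196, 2203, 2208, 2214, 2225, 2231, 2236 — 10 in total.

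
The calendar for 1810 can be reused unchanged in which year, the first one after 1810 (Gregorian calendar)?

1821

Two years share a calendar iff Jan 1 falls on the same weekday and both are leap or both are common. 1810: Jan 1 is Monday, common year.
1811: Jan 1 Tuesday, common
1812: Jan 1 Wednesday, leap
1813: Jan 1 Friday, common
1814: Jan 1 Saturday, common
1815: Jan 1 Sunday, common
1816: Jan 1 Monday, leap
1817: Jan 1 Wednesday, common
1818: Jan 1 Thursday, common
1819: Jan 1 Friday, common
1820: Jan 1 Saturday, leap
1821: Jan 1 Monday, common
1821 matches on both conditions.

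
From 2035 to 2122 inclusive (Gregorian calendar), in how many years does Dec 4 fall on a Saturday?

Track Dec 4's weekday year by year (advancing +1, or +2 across a Feb 29):
  2035: Tue  2036: Thu (+2)  2037: Fri (+1)  2038: Sat (+1) ✓  2039: Sun (+1)
  2040: Tue (+2)  2041: Wed (+1)  2042: Thu (+1)  2043: Fri (+1)  2044: Sun (+2)
  2045: Mon (+1)  2046: Tue (+1)  2047: Wed (+1)  2048: Fri (+2)  … (60 more years) …
  2109: Wed (+1)  2110: Thu (+1)  2111: Fri (+1)  2112: Sun (+2)  2113: Mon (+1)
  2114: Tue (+1)  2115: Wed (+1)  2116: Fri (+2)  2117: Sat (+1) ✓  2118: Sun (+1)
  2119: Mon (+1)  2120: Wed (+2)  2121: Thu (+1)  2122: Fri (+1)
Saturday years: 2038, 2049, 2055, 2060, 2066, 2077, 2083, 2088, 2094, 2100, 2106, 2117 — 12 in total.

12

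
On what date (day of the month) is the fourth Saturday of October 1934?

October 1, 1934 is a Monday, so the first Saturday is the 6th.
The fourth Saturday is 6 + 21 = 27.

27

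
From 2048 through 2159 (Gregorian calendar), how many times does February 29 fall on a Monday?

3

Leap years in 2048–2159: 27 of them.
Feb 29 weekday advances by 5 (mod 7) from one leap year to the next four years later (or differs when a century non-leap intervenes).
Leap-day weekdays: 2048:Sat 2052:Thu 2056:Tue 2060:Sun 2064:Fri 2068:Wed 2072:Mon✓ 2076:Sat 2080:Thu 2084:Tue 2088:Sun 2092:Fri 2096:Wed 2104:Fri 2108:Wed 2112:Mon✓ 2116:Sat 2120:Thu 2124:Tue 2128:Sun 2132:Fri 2136:Wed 2140:Mon✓ 2144:Sat 2148:Thu 2152:Tue 2156:Sun
Monday: 2072, 2112, 2140 → 3.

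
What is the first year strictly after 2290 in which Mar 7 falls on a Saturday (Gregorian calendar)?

From one year to the next, a fixed date's weekday advances by 1, or by 2 when a Feb 29 lies between the two dates.
2290: March 7 is Friday.
2291: Saturday (+1)
Mar 7 falls on a Saturday in 2291.

2291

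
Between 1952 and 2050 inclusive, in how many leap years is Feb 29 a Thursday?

Leap years in 1952–2050: 25 of them.
Feb 29 weekday advances by 5 (mod 7) from one leap year to the next four years later (or differs when a century non-leap intervenes).
Leap-day weekdays: 1952:Fri 1956:Wed 1960:Mon 1964:Sat 1968:Thu✓ 1972:Tue 1976:Sun 1980:Fri 1984:Wed 1988:Mon 1992:Sat 1996:Thu✓ 2000:Tue 2004:Sun 2008:Fri 2012:Wed 2016:Mon 2020:Sat 2024:Thu✓ 2028:Tue 2032:Sun 2036:Fri 2040:Wed 2044:Mon 2048:Sat
Thursday: 1968, 1996, 2024 → 3.

3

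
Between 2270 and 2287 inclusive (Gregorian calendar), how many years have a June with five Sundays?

5

June has 30 days; it has five Sundays when Sunday falls among the first (month-length − 28) days — i.e. when June 1 is one of Sunday/Saturday.
June 1 by year: 2270:Wed 2271:Thu 2272:Sat✓ 2273:Sun✓ 2274:Mon 2275:Tue 2276:Thu 2277:Fri 2278:Sat✓ 2279:Sun✓ 2280:Tue 2281:Wed 2282:Thu 2283:Fri 2284:Sun✓ 2285:Mon 2286:Tue 2287:Wed
Years with five Sundays: 2272, 2273, 2278, 2279, 2284 → 5.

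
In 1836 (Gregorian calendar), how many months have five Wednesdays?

A month of length L has five Wednesdays iff its first Wednesday is on day ≤ L−28 (so day 1–3 in a 31-day month, 1–2 in a 30-day month, day 1 in a leap February).
Checking each month of 1836: Jan starts Fri (31d); Feb starts Mon (29d); Mar starts Tue (31d) ✓; Apr starts Fri (30d); May starts Sun (31d); Jun starts Wed (30d) ✓; Jul starts Fri (31d); Aug starts Mon (31d) ✓; Sep starts Thu (30d); Oct starts Sat (31d); Nov starts Tue (30d) ✓; Dec starts Thu (31d).
Five-Wednesday months: March, June, August, November → 4.

4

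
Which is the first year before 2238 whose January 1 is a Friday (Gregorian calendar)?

2236

Jan 1 advances by 2 weekdays after a leap year and by 1 after a common year.
2238: Jan 1 is Monday.
2237: Sunday
2236: Friday (leap)
2236 begins on a Friday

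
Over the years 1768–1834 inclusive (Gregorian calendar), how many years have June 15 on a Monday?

Track June 15's weekday year by year (advancing +1, or +2 across a Feb 29):
  1768: Wed  1769: Thu (+1)  1770: Fri (+1)  1771: Sat (+1)  1772: Mon (+2) ✓
  1773: Tue (+1)  1774: Wed (+1)  1775: Thu (+1)  1776: Sat (+2)  1777: Sun (+1)
  1778: Mon (+1) ✓  1779: Tue (+1)  1780: Thu (+2)  1781: Fri (+1)  … (39 more years) …
  1821: Fri (+1)  1822: Sat (+1)  1823: Sun (+1)  1824: Tue (+2)  1825: Wed (+1)
  1826: Thu (+1)  1827: Fri (+1)  1828: Sun (+2)  1829: Mon (+1) ✓  1830: Tue (+1)
  1831: Wed (+1)  1832: Fri (+2)  1833: Sat (+1)  1834: Sun (+1)
Monday years: 1772, 1778, 1789, 1795, 1801, 1807, 1812, 1818, 1829 — 9 in total.

9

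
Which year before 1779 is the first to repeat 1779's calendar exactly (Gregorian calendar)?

Two years share a calendar iff Jan 1 falls on the same weekday and both are leap or both are common. 1779: Jan 1 is Friday, common year.
1778: Jan 1 Thursday, common
1777: Jan 1 Wednesday, common
1776: Jan 1 Monday, leap
1775: Jan 1 Sunday, common
1774: Jan 1 Saturday, common
1773: Jan 1 Friday, common
1773 matches on both conditions.

1773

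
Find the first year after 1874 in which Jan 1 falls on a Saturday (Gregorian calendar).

Jan 1 advances by 2 weekdays after a leap year and by 1 after a common year.
1874: Jan 1 is Thursday.
1875: Friday
1876: Saturday (leap)
1876 begins on a Saturday

1876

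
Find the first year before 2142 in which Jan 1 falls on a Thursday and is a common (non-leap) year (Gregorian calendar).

2139

Jan 1 advances by 2 weekdays after a leap year and by 1 after a common year.
2142: Jan 1 is Monday.
2141: Sunday
2140: Friday (leap)
2139: Thursday
2139 begins on a Thursday and is a common year.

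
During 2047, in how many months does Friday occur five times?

4

A month of length L has five Fridays iff its first Friday is on day ≤ L−28 (so day 1–3 in a 31-day month, 1–2 in a 30-day month, day 1 in a leap February).
Checking each month of 2047: Jan starts Tue (31d); Feb starts Fri (28d); Mar starts Fri (31d) ✓; Apr starts Mon (30d); May starts Wed (31d) ✓; Jun starts Sat (30d); Jul starts Mon (31d); Aug starts Thu (31d) ✓; Sep starts Sun (30d); Oct starts Tue (31d); Nov starts Fri (30d) ✓; Dec starts Sun (31d).
Five-Friday months: March, May, August, November → 4.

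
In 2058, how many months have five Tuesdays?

5

A month of length L has five Tuesdays iff its first Tuesday is on day ≤ L−28 (so day 1–3 in a 31-day month, 1–2 in a 30-day month, day 1 in a leap February).
Checking each month of 2058: Jan starts Tue (31d) ✓; Feb starts Fri (28d); Mar starts Fri (31d); Apr starts Mon (30d) ✓; May starts Wed (31d); Jun starts Sat (30d); Jul starts Mon (31d) ✓; Aug starts Thu (31d); Sep starts Sun (30d); Oct starts Tue (31d) ✓; Nov starts Fri (30d); Dec starts Sun (31d) ✓.
Five-Tuesday months: January, April, July, October, December → 5.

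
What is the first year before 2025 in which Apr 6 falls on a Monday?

From one year to the next, a fixed date's weekday advances by 1, or by 2 when a Feb 29 lies between the two dates.
2025: April 6 is Sunday.
2024: Saturday (−1)
2023: Thursday (−2)
2022: Wednesday (−1)
2021: Tuesday (−1)
2020: Monday (−1)
Apr 6 falls on a Monday in 2020.

2020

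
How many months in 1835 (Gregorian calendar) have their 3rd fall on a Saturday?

Check the 3rd of each month of 1835: Jan 3: Sat, Feb 3: Tue, Mar 3: Tue, Apr 3: Fri, May 3: Sun, Jun 3: Wed, Jul 3: Fri, Aug 3: Mon, Sep 3: Thu, Oct 3: Sat, Nov 3: Tue, Dec 3: Thu.
Saturday occurs in January, October — 2 months.

2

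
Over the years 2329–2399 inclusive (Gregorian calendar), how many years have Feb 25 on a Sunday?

10

Track Feb 25's weekday year by year (advancing +1, or +2 across a Feb 29):
  2329: Mon  2330: Tue (+1)  2331: Wed (+1)  2332: Thu (+1)  2333: Sat (+2)
  2334: Sun (+1) ✓  2335: Mon (+1)  2336: Tue (+1)  2337: Thu (+2)  2338: Fri (+1)
  2339: Sat (+1)  2340: Sun (+1) ✓  2341: Tue (+2)  2342: Wed (+1)  … (43 more years) …
  2386: Tue (+1)  2387: Wed (+1)  2388: Thu (+1)  2389: Sat (+2)  2390: Sun (+1) ✓
  2391: Mon (+1)  2392: Tue (+1)  2393: Thu (+2)  2394: Fri (+1)  2395: Sat (+1)
  2396: Sun (+1) ✓  2397: Tue (+2)  2398: Wed (+1)  2399: Thu (+1)
Sunday years: 2334, 2340, 2345, 2351, 2362, 2368, 2373, 2379, 2390, 2396 — 10 in total.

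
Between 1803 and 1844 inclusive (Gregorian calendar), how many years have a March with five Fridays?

March has 31 days; it has five Fridays when Friday falls among the first (month-length − 28) days — i.e. when March 1 is one of Friday/Thursday/Wednesday.
March 1 by year: 1803:Tue 1804:Thu✓ 1805:Fri✓ 1806:Sat 1807:Sun 1808:Tue 1809:Wed✓ 1810:Thu✓ 1811:Fri✓ 1812:Sun 1813:Mon 1814:Tue 1815:Wed✓ 1816:Fri✓ 1817:Sat …(12 more)… 1830:Mon 1831:Tue 1832:Thu✓ 1833:Fri✓ 1834:Sat 1835:Sun 1836:Tue 1837:Wed✓ 1838:Thu✓ 1839:Fri✓ 1840:Sun 1841:Mon 1842:Tue 1843:Wed✓ 1844:Fri✓
Years with five Fridays: 1804, 1805, 1809, 1810, 1811, 1815, 1816, 1820, 1821, 1822, 1826, 1827, 1832, 1833, 1837, 1838, 1839, 1843, 1844 → 19.

19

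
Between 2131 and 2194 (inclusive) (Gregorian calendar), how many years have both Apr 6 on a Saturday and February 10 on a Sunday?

Check each year's weekday for Apr 6 and February 10:
  2131: Fri/Sat  2132: Sun/Sun  2133: Mon/Tue  2134: Tue/Wed  2135: Wed/Thu  2136: Fri/Fri  2137: Sat/Sun ✓  2138: Sun/Mon  2139: Mon/Tue  2140: Wed/Wed  2141: Thu/Fri  2142: Fri/Sat  2143: Sat/Sun ✓  2144: Mon/Mon  …(36 more)…  2181: Fri/Sat  2182: Sat/Sun ✓  2183: Sun/Mon  2184: Tue/Tue  2185: Wed/Thu  2186: Thu/Fri  2187: Fri/Sat  2188: Sun/Sun  2189: Mon/Tue  2190: Tue/Wed  2191: Wed/Thu  2192: Fri/Fri  2193: Sat/Sun ✓  2194: Sun/Mon
Both conditions hold in: 2137, 2143, 2154, 2165, 2171, 2182, 2193 — 7.

7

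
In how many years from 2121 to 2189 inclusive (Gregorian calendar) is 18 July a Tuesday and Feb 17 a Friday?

Check each year's weekday for 18 July and Feb 17:
  2121: Fri/Mon  2122: Sat/Tue  2123: Sun/Wed  2124: Tue/Thu  2125: Wed/Sat  2126: Thu/Sun  2127: Fri/Mon  2128: Sun/Tue  2129: Mon/Thu  2130: Tue/Fri ✓  2131: Wed/Sat  2132: Fri/Sun  2133: Sat/Tue  2134: Sun/Wed  …(41 more)…  2176: Thu/Sat  2177: Fri/Mon  2178: Sat/Tue  2179: Sun/Wed  2180: Tue/Thu  2181: Wed/Sat  2182: Thu/Sun  2183: Fri/Mon  2184: Sun/Tue  2185: Mon/Thu  2186: Tue/Fri ✓  2187: Wed/Sat  2188: Fri/Sun  2189: Sat/Tue
Both conditions hold in: 2130, 2141, 2147, 2158, 2169, 2175, 2186 — 7.

7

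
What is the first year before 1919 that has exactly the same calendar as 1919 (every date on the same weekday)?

Two years share a calendar iff Jan 1 falls on the same weekday and both are leap or both are common. 1919: Jan 1 is Wednesday, common year.
1918: Jan 1 Tuesday, common
1917: Jan 1 Monday, common
1916: Jan 1 Saturday, leap
1915: Jan 1 Friday, common
1914: Jan 1 Thursday, common
1913: Jan 1 Wednesday, common
1913 matches on both conditions.

1913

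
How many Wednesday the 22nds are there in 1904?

1

Check the 22nd of each month of 1904: Jan 22: Fri, Feb 22: Mon, Mar 22: Tue, Apr 22: Fri, May 22: Sun, Jun 22: Wed, Jul 22: Fri, Aug 22: Mon, Sep 22: Thu, Oct 22: Sat, Nov 22: Tue, Dec 22: Thu.
Wednesday occurs in June — 1 month.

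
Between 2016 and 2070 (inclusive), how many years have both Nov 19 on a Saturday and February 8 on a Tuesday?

6

Check each year's weekday for Nov 19 and February 8:
  2016: Sat/Mon  2017: Sun/Wed  2018: Mon/Thu  2019: Tue/Fri  2020: Thu/Sat  2021: Fri/Mon  2022: Sat/Tue ✓  2023: Sun/Wed  2024: Tue/Thu  2025: Wed/Sat  2026: Thu/Sun  2027: Fri/Mon  2028: Sun/Tue  2029: Mon/Thu  …(27 more)…  2057: Mon/Thu  2058: Tue/Fri  2059: Wed/Sat  2060: Fri/Sun  2061: Sat/Tue ✓  2062: Sun/Wed  2063: Mon/Thu  2064: Wed/Fri  2065: Thu/Sun  2066: Fri/Mon  2067: Sat/Tue ✓  2068: Mon/Wed  2069: Tue/Fri  2070: Wed/Sat
Both conditions hold in: 2022, 2033, 2039, 2050, 2061, 2067 — 6.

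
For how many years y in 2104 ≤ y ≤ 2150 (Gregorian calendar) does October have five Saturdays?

21

October has 31 days; it has five Saturdays when Saturday falls among the first (month-length − 28) days — i.e. when October 1 is one of Saturday/Friday/Thursday.
October 1 by year: 2104:Wed 2105:Thu✓ 2106:Fri✓ 2107:Sat✓ 2108:Mon 2109:Tue 2110:Wed 2111:Thu✓ 2112:Sat✓ 2113:Sun 2114:Mon 2115:Tue 2116:Thu✓ 2117:Fri✓ 2118:Sat✓ …(17 more)… 2136:Mon 2137:Tue 2138:Wed 2139:Thu✓ 2140:Sat✓ 2141:Sun 2142:Mon 2143:Tue 2144:Thu✓ 2145:Fri✓ 2146:Sat✓ 2147:Sun 2148:Tue 2149:Wed 2150:Thu✓
Years with five Saturdays: 2105, 2106, 2107, 2111, 2112, 2116, 2117, 2118, 2122, 2123, 2128, 2129, 2133, 2134, 2135, 2139, 2140, 2144, 2145, 2146, 2150 → 21.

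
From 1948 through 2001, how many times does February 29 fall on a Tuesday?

Leap years in 1948–2001: 14 of them.
Feb 29 weekday advances by 5 (mod 7) from one leap year to the next four years later (or differs when a century non-leap intervenes).
Leap-day weekdays: 1948:Sun 1952:Fri 1956:Wed 1960:Mon 1964:Sat 1968:Thu 1972:Tue✓ 1976:Sun 1980:Fri 1984:Wed 1988:Mon 1992:Sat 1996:Thu 2000:Tue✓
Tuesday: 1972, 2000 → 2.

2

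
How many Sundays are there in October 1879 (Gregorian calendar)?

October 1879 has 31 days and begins on Wednesday.
The first Sunday is October 5.
Sundays fall on 5, 12, 19, 26 — that's 4.

4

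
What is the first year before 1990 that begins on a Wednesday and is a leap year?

Jan 1 advances by 2 weekdays after a leap year and by 1 after a common year.
1990: Jan 1 is Monday.
1989: Sunday
1988: Friday (leap)
1987: Thursday
1986: Wednesday
1985: Tuesday
1984: Sunday (leap)
1983: Saturday
1982: Friday
1981: Thursday
1980: Tuesday (leap)
1979: Monday
1978: Sunday
1977: Saturday
1976: Thursday (leap)
1975: Wednesday
1974: Tuesday
1973: Monday
1972: Saturday (leap)
1971: Friday
1970: Thursday
1969: Wednesday
1968: Monday (leap)
1967: Sunday
1966: Saturday
1965: Friday
1964: Wednesday (leap)
1964 begins on a Wednesday and is a leap year.

1964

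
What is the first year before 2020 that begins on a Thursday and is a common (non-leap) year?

2015

Jan 1 advances by 2 weekdays after a leap year and by 1 after a common year.
2020: Jan 1 is Wednesday (leap).
2019: Tuesday
2018: Monday
2017: Sunday
2016: Friday (leap)
2015: Thursday
2015 begins on a Thursday and is a common year.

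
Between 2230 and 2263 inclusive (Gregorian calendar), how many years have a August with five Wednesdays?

August has 31 days; it has five Wednesdays when Wednesday falls among the first (month-length − 28) days — i.e. when August 1 is one of Wednesday/Tuesday/Monday.
August 1 by year: 2230:Sun 2231:Mon✓ 2232:Wed✓ 2233:Thu 2234:Fri 2235:Sat 2236:Mon✓ 2237:Tue✓ 2238:Wed✓ 2239:Thu 2240:Sat 2241:Sun 2242:Mon✓ 2243:Tue✓ 2244:Thu …(4 more)… 2249:Wed✓ 2250:Thu 2251:Fri 2252:Sun 2253:Mon✓ 2254:Tue✓ 2255:Wed✓ 2256:Fri 2257:Sat 2258:Sun 2259:Mon✓ 2260:Wed✓ 2261:Thu 2262:Fri 2263:Sat
Years with five Wednesdays: 2231, 2232, 2236, 2237, 2238, 2242, 2243, 2248, 2249, 2253, 2254, 2255, 2259, 2260 → 14.

14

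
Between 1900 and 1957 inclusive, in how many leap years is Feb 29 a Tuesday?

2

Leap years in 1900–1957: 14 of them.
Feb 29 weekday advances by 5 (mod 7) from one leap year to the next four years later (or differs when a century non-leap intervenes).
Leap-day weekdays: 1904:Mon 1908:Sat 1912:Thu 1916:Tue✓ 1920:Sun 1924:Fri 1928:Wed 1932:Mon 1936:Sat 1940:Thu 1944:Tue✓ 1948:Sun 1952:Fri 1956:Wed
Tuesday: 1916, 1944 → 2.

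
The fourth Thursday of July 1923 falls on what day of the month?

July 1, 1923 is a Sunday, so the first Thursday is the 5th.
The fourth Thursday is 5 + 21 = 26.

26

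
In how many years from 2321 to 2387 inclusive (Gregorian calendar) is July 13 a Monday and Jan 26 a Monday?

Check each year's weekday for July 13 and Jan 26:
  2321: Wed/Wed  2322: Thu/Thu  2323: Fri/Fri  2324: Sun/Sat  2325: Mon/Mon ✓  2326: Tue/Tue  2327: Wed/Wed  2328: Fri/Thu  2329: Sat/Sat  2330: Sun/Sun  2331: Mon/Mon ✓  2332: Wed/Tue  2333: Thu/Thu  2334: Fri/Fri  …(39 more)…  2374: Sat/Sat  2375: Sun/Sun  2376: Tue/Mon  2377: Wed/Wed  2378: Thu/Thu  2379: Fri/Fri  2380: Sun/Sat  2381: Mon/Mon ✓  2382: Tue/Tue  2383: Wed/Wed  2384: Fri/Thu  2385: Sat/Sat  2386: Sun/Sun  2387: Mon/Mon ✓
Both conditions hold in: 2325, 2331, 2342, 2353, 2359, 2370, 2381, 2387 — 8.

8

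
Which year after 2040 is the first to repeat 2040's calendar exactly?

2068

Two years share a calendar iff Jan 1 falls on the same weekday and both are leap or both are common. 2040: Jan 1 is Sunday, leap year.
2041: Jan 1 Tuesday, common
2042: Jan 1 Wednesday, common
2043: Jan 1 Thursday, common
2044: Jan 1 Friday, leap
2045: Jan 1 Sunday, common
2046: Jan 1 Monday, common
2047: Jan 1 Tuesday, common
2048: Jan 1 Wednesday, leap
2049: Jan 1 Friday, common
2050: Jan 1 Saturday, common
2051: Jan 1 Sunday, common
2052: Jan 1 Monday, leap
2053: Jan 1 Wednesday, common
2054: Jan 1 Thursday, common
2055: Jan 1 Friday, common
2056: Jan 1 Saturday, leap
2057: Jan 1 Monday, common
2058: Jan 1 Tuesday, common
2059: Jan 1 Wednesday, common
2060: Jan 1 Thursday, leap
2061: Jan 1 Saturday, common
2062: Jan 1 Sunday, common
2063: Jan 1 Monday, common
2064: Jan 1 Tuesday, leap
2065: Jan 1 Thursday, common
2066: Jan 1 Friday, common
2067: Jan 1 Saturday, common
2068: Jan 1 Sunday, leap
2068 matches on both conditions.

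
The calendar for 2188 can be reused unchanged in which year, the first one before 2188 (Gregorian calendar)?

Two years share a calendar iff Jan 1 falls on the same weekday and both are leap or both are common. 2188: Jan 1 is Tuesday, leap year.
2187: Jan 1 Monday, common
2186: Jan 1 Sunday, common
2185: Jan 1 Saturday, common
2184: Jan 1 Thursday, leap
2183: Jan 1 Wednesday, common
2182: Jan 1 Tuesday, common
2181: Jan 1 Monday, common
2180: Jan 1 Saturday, leap
2179: Jan 1 Friday, common
2178: Jan 1 Thursday, common
2177: Jan 1 Wednesday, common
2176: Jan 1 Monday, leap
2175: Jan 1 Sunday, common
2174: Jan 1 Saturday, common
2173: Jan 1 Friday, common
2172: Jan 1 Wednesday, leap
2171: Jan 1 Tuesday, common
2170: Jan 1 Monday, common
2169: Jan 1 Sunday, common
2168: Jan 1 Friday, leap
2167: Jan 1 Thursday, common
2166: Jan 1 Wednesday, common
2165: Jan 1 Tuesday, common
2164: Jan 1 Sunday, leap
2163: Jan 1 Saturday, common
2162: Jan 1 Friday, common
2161: Jan 1 Thursday, common
2160: Jan 1 Tuesday, leap
2160 matches on both conditions.

2160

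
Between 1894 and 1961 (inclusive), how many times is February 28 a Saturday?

Track February 28's weekday year by year (advancing +1, or +2 across a Feb 29):
  1894: Wed  1895: Thu (+1)  1896: Fri (+1)  1897: Sun (+2)  1898: Mon (+1)
  1899: Tue (+1)  1900: Wed (+1)  1901: Thu (+1)  1902: Fri (+1)  1903: Sat (+1) ✓
  1904: Sun (+1)  1905: Tue (+2)  1906: Wed (+1)  1907: Thu (+1)  … (40 more years) …
  1948: Sat (+1) ✓  1949: Mon (+2)  1950: Tue (+1)  1951: Wed (+1)  1952: Thu (+1)
  1953: Sat (+2) ✓  1954: Sun (+1)  1955: Mon (+1)  1956: Tue (+1)  1957: Thu (+2)
  1958: Fri (+1)  1959: Sat (+1) ✓  1960: Sun (+1)  1961: Tue (+2)
Saturday years: 1903, 1914, 1920, 1925, 1931, 1942, 1948, 1953, 1959 — 9 in total.

9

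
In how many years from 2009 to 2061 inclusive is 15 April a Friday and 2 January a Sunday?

6

Check each year's weekday for 15 April and 2 January:
  2009: Wed/Fri  2010: Thu/Sat  2011: Fri/Sun ✓  2012: Sun/Mon  2013: Mon/Wed  2014: Tue/Thu  2015: Wed/Fri  2016: Fri/Sat  2017: Sat/Mon  2018: Sun/Tue  2019: Mon/Wed  2020: Wed/Thu  2021: Thu/Sat  2022: Fri/Sun ✓  …(25 more)…  2048: Wed/Thu  2049: Thu/Sat  2050: Fri/Sun ✓  2051: Sat/Mon  2052: Mon/Tue  2053: Tue/Thu  2054: Wed/Fri  2055: Thu/Sat  2056: Sat/Sun  2057: Sun/Tue  2058: Mon/Wed  2059: Tue/Thu  2060: Thu/Fri  2061: Fri/Sun ✓
Both conditions hold in: 2011, 2022, 2033, 2039, 2050, 2061 — 6.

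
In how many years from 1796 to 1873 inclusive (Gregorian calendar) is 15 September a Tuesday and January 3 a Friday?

3

Check each year's weekday for 15 September and January 3:
  1796: Thu/Sun  1797: Fri/Tue  1798: Sat/Wed  1799: Sun/Thu  1800: Mon/Fri  1801: Tue/Sat  1802: Wed/Sun  1803: Thu/Mon  1804: Sat/Tue  1805: Sun/Thu  1806: Mon/Fri  1807: Tue/Sat  1808: Thu/Sun  1809: Fri/Tue  …(50 more)…  1860: Sat/Tue  1861: Sun/Thu  1862: Mon/Fri  1863: Tue/Sat  1864: Thu/Sun  1865: Fri/Tue  1866: Sat/Wed  1867: Sun/Thu  1868: Tue/Fri ✓  1869: Wed/Sun  1870: Thu/Mon  1871: Fri/Tue  1872: Sun/Wed  1873: Mon/Fri
Both conditions hold in: 1812, 1840, 1868 — 3.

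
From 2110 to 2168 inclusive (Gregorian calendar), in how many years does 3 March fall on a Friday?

8

Track 3 March's weekday year by year (advancing +1, or +2 across a Feb 29):
  2110: Mon  2111: Tue (+1)  2112: Thu (+2)  2113: Fri (+1) ✓  2114: Sat (+1)
  2115: Sun (+1)  2116: Tue (+2)  2117: Wed (+1)  2118: Thu (+1)  2119: Fri (+1) ✓
  2120: Sun (+2)  2121: Mon (+1)  2122: Tue (+1)  2123: Wed (+1)  … (31 more years) …
  2155: Mon (+1)  2156: Wed (+2)  2157: Thu (+1)  2158: Fri (+1) ✓  2159: Sat (+1)
  2160: Mon (+2)  2161: Tue (+1)  2162: Wed (+1)  2163: Thu (+1)  2164: Sat (+2)
  2165: Sun (+1)  2166: Mon (+1)  2167: Tue (+1)  2168: Thu (+2)
Friday years: 2113, 2119, 2124, 2130, 2141, 2147, 2152, 2158 — 8 in total.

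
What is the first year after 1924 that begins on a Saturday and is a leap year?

1944

Jan 1 advances by 2 weekdays after a leap year and by 1 after a common year.
1924: Jan 1 is Tuesday (leap).
1925: Thursday
1926: Friday
1927: Saturday
1928: Sunday (leap)
1929: Tuesday
1930: Wednesday
1931: Thursday
1932: Friday (leap)
1933: Sunday
1934: Monday
1935: Tuesday
1936: Wednesday (leap)
1937: Friday
1938: Saturday
1939: Sunday
1940: Monday (leap)
1941: Wednesday
1942: Thursday
1943: Friday
1944: Saturday (leap)
1944 begins on a Saturday and is a leap year.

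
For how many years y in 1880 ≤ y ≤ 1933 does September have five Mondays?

September has 30 days; it has five Mondays when Monday falls among the first (month-length − 28) days — i.e. when September 1 is one of Monday/Sunday.
September 1 by year: 1880:Wed 1881:Thu 1882:Fri 1883:Sat 1884:Mon✓ 1885:Tue 1886:Wed 1887:Thu 1888:Sat 1889:Sun✓ 1890:Mon✓ 1891:Tue 1892:Thu 1893:Fri 1894:Sat …(24 more)… 1919:Mon✓ 1920:Wed 1921:Thu 1922:Fri 1923:Sat 1924:Mon✓ 1925:Tue 1926:Wed 1927:Thu 1928:Sat 1929:Sun✓ 1930:Mon✓ 1931:Tue 1932:Thu 1933:Fri
Years with five Mondays: 1884, 1889, 1890, 1895, 1901, 1902, 1907, 1912, 1913, 1918, 1919, 1924, 1929, 1930 → 14.

14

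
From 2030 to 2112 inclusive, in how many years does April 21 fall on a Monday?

13

Track April 21's weekday year by year (advancing +1, or +2 across a Feb 29):
  2030: Sun  2031: Mon (+1) ✓  2032: Wed (+2)  2033: Thu (+1)  2034: Fri (+1)
  2035: Sat (+1)  2036: Mon (+2) ✓  2037: Tue (+1)  2038: Wed (+1)  2039: Thu (+1)
  2040: Sat (+2)  2041: Sun (+1)  2042: Mon (+1) ✓  2043: Tue (+1)  … (55 more years) …
  2099: Tue (+1)  2100: Wed (+1)  2101: Thu (+1)  2102: Fri (+1)  2103: Sat (+1)
  2104: Mon (+2) ✓  2105: Tue (+1)  2106: Wed (+1)  2107: Thu (+1)  2108: Sat (+2)
  2109: Sun (+1)  2110: Mon (+1) ✓  2111: Tue (+1)  2112: Thu (+2)
Monday years: 2031, 2036, 2042, 2053, 2059, 2064, 2070, 2081, 2087, 2092, 2098, 2104, 2110 — 13 in total.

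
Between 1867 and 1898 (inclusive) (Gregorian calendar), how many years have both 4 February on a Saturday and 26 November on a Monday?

1

Check each year's weekday for 4 February and 26 November:
  1867: Mon/Tue  1868: Tue/Thu  1869: Thu/Fri  1870: Fri/Sat  1871: Sat/Sun  1872: Sun/Tue  1873: Tue/Wed  1874: Wed/Thu  1875: Thu/Fri  1876: Fri/Sun  1877: Sun/Mon  1878: Mon/Tue  1879: Tue/Wed  1880: Wed/Fri  …(4 more)…  1885: Wed/Thu  1886: Thu/Fri  1887: Fri/Sat  1888: Sat/Mon ✓  1889: Mon/Tue  1890: Tue/Wed  1891: Wed/Thu  1892: Thu/Sat  1893: Sat/Sun  1894: Sun/Mon  1895: Mon/Tue  1896: Tue/Thu  1897: Thu/Fri  1898: Fri/Sat
Both conditions hold in: 1888 — 1.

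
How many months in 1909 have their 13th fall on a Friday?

1

Check the 13th of each month of 1909: Jan 13: Wed, Feb 13: Sat, Mar 13: Sat, Apr 13: Tue, May 13: Thu, Jun 13: Sun, Jul 13: Tue, Aug 13: Fri, Sep 13: Mon, Oct 13: Wed, Nov 13: Sat, Dec 13: Mon.
Friday occurs in August — 1 month.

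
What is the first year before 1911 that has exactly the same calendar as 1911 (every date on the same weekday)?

Two years share a calendar iff Jan 1 falls on the same weekday and both are leap or both are common. 1911: Jan 1 is Sunday, common year.
1910: Jan 1 Saturday, common
1909: Jan 1 Friday, common
1908: Jan 1 Wednesday, leap
1907: Jan 1 Tuesday, common
1906: Jan 1 Monday, common
1905: Jan 1 Sunday, common
1905 matches on both conditions.

1905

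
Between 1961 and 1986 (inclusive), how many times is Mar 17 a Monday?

4

Track Mar 17's weekday year by year (advancing +1, or +2 across a Feb 29):
  1961: Fri  1962: Sat (+1)  1963: Sun (+1)  1964: Tue (+2)  1965: Wed (+1)
  1966: Thu (+1)  1967: Fri (+1)  1968: Sun (+2)  1969: Mon (+1) ✓  1970: Tue (+1)
  1971: Wed (+1)  1972: Fri (+2)  1973: Sat (+1)  1974: Sun (+1)  1975: Mon (+1) ✓
  1976: Wed (+2)  1977: Thu (+1)  1978: Fri (+1)  1979: Sat (+1)  1980: Mon (+2) ✓
  1981: Tue (+1)  1982: Wed (+1)  1983: Thu (+1)  1984: Sat (+2)  1985: Sun (+1)
  1986: Mon (+1) ✓
Monday years: 1969, 1975, 1980, 1986 — 4 in total.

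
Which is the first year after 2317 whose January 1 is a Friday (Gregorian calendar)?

Jan 1 advances by 2 weekdays after a leap year and by 1 after a common year.
2317: Jan 1 is Monday.
2318: Tuesday
2319: Wednesday
2320: Thursday (leap)
2321: Saturday
2322: Sunday
2323: Monday
2324: Tuesday (leap)
2325: Thursday
2326: Friday
2326 begins on a Friday

2326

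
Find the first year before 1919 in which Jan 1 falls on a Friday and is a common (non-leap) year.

1915

Jan 1 advances by 2 weekdays after a leap year and by 1 after a common year.
1919: Jan 1 is Wednesday.
1918: Tuesday
1917: Monday
1916: Saturday (leap)
1915: Friday
1915 begins on a Friday and is a common year.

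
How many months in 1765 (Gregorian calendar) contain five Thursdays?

A month of length L has five Thursdays iff its first Thursday is on day ≤ L−28 (so day 1–3 in a 31-day month, 1–2 in a 30-day month, day 1 in a leap February).
Checking each month of 1765: Jan starts Tue (31d) ✓; Feb starts Fri (28d); Mar starts Fri (31d); Apr starts Mon (30d); May starts Wed (31d) ✓; Jun starts Sat (30d); Jul starts Mon (31d); Aug starts Thu (31d) ✓; Sep starts Sun (30d); Oct starts Tue (31d) ✓; Nov starts Fri (30d); Dec starts Sun (31d).
Five-Thursday months: January, May, August, October → 4.

4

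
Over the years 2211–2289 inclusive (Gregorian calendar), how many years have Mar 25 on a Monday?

Track Mar 25's weekday year by year (advancing +1, or +2 across a Feb 29):
  2211: Mon ✓  2212: Wed (+2)  2213: Thu (+1)  2214: Fri (+1)  2215: Sat (+1)
  2216: Mon (+2) ✓  2217: Tue (+1)  2218: Wed (+1)  2219: Thu (+1)  2220: Sat (+2)
  2221: Sun (+1)  2222: Mon (+1) ✓  2223: Tue (+1)  2224: Thu (+2)  … (51 more years) …
  2276: Sat (+2)  2277: Sun (+1)  2278: Mon (+1) ✓  2279: Tue (+1)  2280: Thu (+2)
  2281: Fri (+1)  2282: Sat (+1)  2283: Sun (+1)  2284: Tue (+2)  2285: Wed (+1)
  2286: Thu (+1)  2287: Fri (+1)  2288: Sun (+2)  2289: Mon (+1) ✓
Monday years: 2211, 2216, 2222, 2233, 2239, 2244, 2250, 2261, 2267, 2272, 2278, 2289 — 12 in total.

12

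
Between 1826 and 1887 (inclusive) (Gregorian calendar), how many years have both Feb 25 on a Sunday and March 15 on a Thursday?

Check each year's weekday for Feb 25 and March 15:
  1826: Sat/Wed  1827: Sun/Thu ✓  1828: Mon/Sat  1829: Wed/Sun  1830: Thu/Mon  1831: Fri/Tue  1832: Sat/Thu  1833: Mon/Fri  1834: Tue/Sat  1835: Wed/Sun  1836: Thu/Tue  1837: Sat/Wed  1838: Sun/Thu ✓  1839: Mon/Fri  …(34 more)…  1874: Wed/Sun  1875: Thu/Mon  1876: Fri/Wed  1877: Sun/Thu ✓  1878: Mon/Fri  1879: Tue/Sat  1880: Wed/Mon  1881: Fri/Tue  1882: Sat/Wed  1883: Sun/Thu ✓  1884: Mon/Sat  1885: Wed/Sun  1886: Thu/Mon  1887: Fri/Tue
Both conditions hold in: 1827, 1838, 1849, 1855, 1866, 1877, 1883 — 7.

7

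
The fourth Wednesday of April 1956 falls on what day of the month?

April 1, 1956 is a Sunday, so the first Wednesday is the 4th.
The fourth Wednesday is 4 + 21 = 25.

25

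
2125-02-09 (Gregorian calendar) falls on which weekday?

Friday

January 1, 2125 is a Monday.
February 9 is day 40 of the year, i.e. 39 days after Jan 1.
39 mod 7 = 4, so advance 4 weekdays from Monday: Friday.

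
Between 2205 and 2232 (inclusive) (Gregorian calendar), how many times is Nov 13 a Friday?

4

Track Nov 13's weekday year by year (advancing +1, or +2 across a Feb 29):
  2205: Wed  2206: Thu (+1)  2207: Fri (+1) ✓  2208: Sun (+2)  2209: Mon (+1)
  2210: Tue (+1)  2211: Wed (+1)  2212: Fri (+2) ✓  2213: Sat (+1)  2214: Sun (+1)
  2215: Mon (+1)  2216: Wed (+2)  2217: Thu (+1)  2218: Fri (+1) ✓  2219: Sat (+1)
  2220: Mon (+2)  2221: Tue (+1)  2222: Wed (+1)  2223: Thu (+1)  2224: Sat (+2)
  2225: Sun (+1)  2226: Mon (+1)  2227: Tue (+1)  2228: Thu (+2)  2229: Fri (+1) ✓
  2230: Sat (+1)  2231: Sun (+1)  2232: Tue (+2)
Friday years: 2207, 2212, 2218, 2229 — 4 in total.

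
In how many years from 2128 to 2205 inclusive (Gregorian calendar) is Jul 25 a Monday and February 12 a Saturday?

9

Check each year's weekday for Jul 25 and February 12:
  2128: Sun/Thu  2129: Mon/Sat ✓  2130: Tue/Sun  2131: Wed/Mon  2132: Fri/Tue  2133: Sat/Thu  2134: Sun/Fri  2135: Mon/Sat ✓  2136: Wed/Sun  2137: Thu/Tue  2138: Fri/Wed  2139: Sat/Thu  2140: Mon/Fri  2141: Tue/Sun  …(50 more)…  2192: Wed/Sun  2193: Thu/Tue  2194: Fri/Wed  2195: Sat/Thu  2196: Mon/Fri  2197: Tue/Sun  2198: Wed/Mon  2199: Thu/Tue  2200: Fri/Wed  2201: Sat/Thu  2202: Sun/Fri  2203: Mon/Sat ✓  2204: Wed/Sun  2205: Thu/Tue
Both conditions hold in: 2129, 2135, 2146, 2157, 2163, 2174, 2185, 2191, 2203 — 9.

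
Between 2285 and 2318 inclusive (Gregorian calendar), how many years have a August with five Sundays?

August has 31 days; it has five Sundays when Sunday falls among the first (month-length − 28) days — i.e. when August 1 is one of Sunday/Saturday/Friday.
August 1 by year: 2285:Sat✓ 2286:Sun✓ 2287:Mon 2288:Wed 2289:Thu 2290:Fri✓ 2291:Sat✓ 2292:Mon 2293:Tue 2294:Wed 2295:Thu 2296:Sat✓ 2297:Sun✓ 2298:Mon 2299:Tue …(4 more)… 2304:Mon 2305:Tue 2306:Wed 2307:Thu 2308:Sat✓ 2309:Sun✓ 2310:Mon 2311:Tue 2312:Thu 2313:Fri✓ 2314:Sat✓ 2315:Sun✓ 2316:Tue 2317:Wed 2318:Thu
Years with five Sundays: 2285, 2286, 2290, 2291, 2296, 2297, 2302, 2303, 2308, 2309, 2313, 2314, 2315 → 13.

13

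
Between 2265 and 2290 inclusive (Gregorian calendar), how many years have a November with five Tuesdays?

November has 30 days; it has five Tuesdays when Tuesday falls among the first (month-length − 28) days — i.e. when November 1 is one of Tuesday/Monday.
November 1 by year: 2265:Wed 2266:Thu 2267:Fri 2268:Sun 2269:Mon✓ 2270:Tue✓ 2271:Wed 2272:Fri 2273:Sat 2274:Sun 2275:Mon✓ 2276:Wed 2277:Thu 2278:Fri 2279:Sat 2280:Mon✓ 2281:Tue✓ 2282:Wed 2283:Thu 2284:Sat 2285:Sun 2286:Mon✓ 2287:Tue✓ 2288:Thu 2289:Fri 2290:Sat
Years with five Tuesdays: 2269, 2270, 2275, 2280, 2281, 2286, 2287 → 7.

7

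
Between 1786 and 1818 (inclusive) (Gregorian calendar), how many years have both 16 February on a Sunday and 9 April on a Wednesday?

Check each year's weekday for 16 February and 9 April:
  1786: Thu/Sun  1787: Fri/Mon  1788: Sat/Wed  1789: Mon/Thu  1790: Tue/Fri  1791: Wed/Sat  1792: Thu/Mon  1793: Sat/Tue  1794: Sun/Wed ✓  1795: Mon/Thu  1796: Tue/Sat  1797: Thu/Sun  1798: Fri/Mon  1799: Sat/Tue  …(5 more)…  1805: Sat/Tue  1806: Sun/Wed ✓  1807: Mon/Thu  1808: Tue/Sat  1809: Thu/Sun  1810: Fri/Mon  1811: Sat/Tue  1812: Sun/Thu  1813: Tue/Fri  1814: Wed/Sat  1815: Thu/Sun  1816: Fri/Tue  1817: Sun/Wed ✓  1818: Mon/Thu
Both conditions hold in: 1794, 1800, 1806, 1817 — 4.

4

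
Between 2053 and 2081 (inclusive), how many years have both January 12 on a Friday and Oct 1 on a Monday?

3

Check each year's weekday for January 12 and Oct 1:
  2053: Sun/Wed  2054: Mon/Thu  2055: Tue/Fri  2056: Wed/Sun  2057: Fri/Mon ✓  2058: Sat/Tue  2059: Sun/Wed  2060: Mon/Fri  2061: Wed/Sat  2062: Thu/Sun  2063: Fri/Mon ✓  2064: Sat/Wed  2065: Mon/Thu  2066: Tue/Fri  2067: Wed/Sat  2068: Thu/Mon  2069: Sat/Tue  2070: Sun/Wed  2071: Mon/Thu  2072: Tue/Sat  2073: Thu/Sun  2074: Fri/Mon ✓  2075: Sat/Tue  2076: Sun/Thu  2077: Tue/Fri  2078: Wed/Sat  2079: Thu/Sun  2080: Fri/Tue  2081: Sun/Wed
Both conditions hold in: 2057, 2063, 2074 — 3.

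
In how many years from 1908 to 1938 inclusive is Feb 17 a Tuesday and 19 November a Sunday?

Check each year's weekday for Feb 17 and 19 November:
  1908: Mon/Thu  1909: Wed/Fri  1910: Thu/Sat  1911: Fri/Sun  1912: Sat/Tue  1913: Mon/Wed  1914: Tue/Thu  1915: Wed/Fri  1916: Thu/Sun  1917: Sat/Mon  1918: Sun/Tue  1919: Mon/Wed  1920: Tue/Fri  1921: Thu/Sat  …(3 more)…  1925: Tue/Thu  1926: Wed/Fri  1927: Thu/Sat  1928: Fri/Mon  1929: Sun/Tue  1930: Mon/Wed  1931: Tue/Thu  1932: Wed/Sat  1933: Fri/Sun  1934: Sat/Mon  1935: Sun/Tue  1936: Mon/Thu  1937: Wed/Fri  1938: Thu/Sat
Both conditions hold in: no year — 0.

0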